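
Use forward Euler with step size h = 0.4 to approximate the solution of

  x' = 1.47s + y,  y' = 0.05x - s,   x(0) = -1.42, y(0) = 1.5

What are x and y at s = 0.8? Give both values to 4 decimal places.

0.0038, 1.2952

Euler on (x,y): x_{n+1} = x_n + h·x', y_{n+1} = y_n + h·y'.
0.000000: (-1.420000, 1.500000); f=(1.500000, -0.071000) → (-0.820000, 1.471600)
0.400000: (-0.820000, 1.471600); f=(2.059600, -0.441000) → (0.003840, 1.295200)
(x(0.8), y(0.8)) ≈ (0.0038, 1.2952)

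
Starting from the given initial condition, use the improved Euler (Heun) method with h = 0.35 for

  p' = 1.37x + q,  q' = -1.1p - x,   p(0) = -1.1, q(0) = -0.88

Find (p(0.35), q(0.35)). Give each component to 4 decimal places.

Heun on (p,q): k1 = f(x_n, state_n); k2 = f(x_n + h, state_n + h·k1); state_{n+1} = state_n + (h/2)·(k1 + k2).
0.000000: (-1.100000, -0.880000)
  k1 = (-0.880000, 1.210000)
  predictor → (-1.408000, -0.456500)
  k2 = (0.023000, 1.198800)
  → (-1.249975, -0.458460)
(p(0.35), q(0.35)) ≈ (-1.2500, -0.4585)

-1.2500, -0.4585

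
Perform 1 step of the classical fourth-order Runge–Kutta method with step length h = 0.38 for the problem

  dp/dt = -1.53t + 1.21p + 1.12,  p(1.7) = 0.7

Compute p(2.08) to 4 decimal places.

0.2649

RK4: k1 = f(t_n, p_n); k2 = f(t_n + h/2, p_n + (h/2)·k1); k3 = f(t_n + h/2, p_n + (h/2)·k2); k4 = f(t_n + h, p_n + h·k3); p_{n+1} = p_n + (h/6)·(k1 + 2k2 + 2k3 + k4).
t=1.700000, p=0.700000:
  k1 = f(1.700000, 0.700000) = -0.634000
  k2 = f(1.890000, 0.579540) = -1.070457
  k3 = f(1.890000, 0.496613) = -1.170798
  k4 = f(2.080000, 0.255097) = -1.753733
  p ← 0.700000 + (0.38/6)·(k1 + 2k2 + 2k3 + k4) = 0.264885
p(2.08) ≈ 0.2649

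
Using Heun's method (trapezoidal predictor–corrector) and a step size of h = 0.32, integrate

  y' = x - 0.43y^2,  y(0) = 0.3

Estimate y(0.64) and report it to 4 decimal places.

Heun: k1 = f(x_n, y_n); k2 = f(x_n + h, y_n + h·k1); y_{n+1} = y_n + (h/2)·(k1 + k2).
x=0.000000, y=0.300000:
  k1 = f(0.000000, 0.300000) = -0.038700
  k2 = f(0.320000, 0.287616) = 0.284429
  y ← 0.300000 + (0.32/2)·(-0.038700 + 0.284429) = 0.339317
x=0.320000, y=0.339317:
  k1 = f(0.320000, 0.339317) = 0.270492
  k2 = f(0.640000, 0.425874) = 0.562011
  y ← 0.339317 + (0.32/2)·(0.270492 + 0.562011) = 0.472517
y(0.64) ≈ 0.4725

0.4725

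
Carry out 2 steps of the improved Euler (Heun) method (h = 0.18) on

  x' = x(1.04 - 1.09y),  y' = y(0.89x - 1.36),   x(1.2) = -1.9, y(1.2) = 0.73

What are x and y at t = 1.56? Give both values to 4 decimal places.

Heun on (x,y): k1 = f(t_n, state_n); k2 = f(t_n + h, state_n + h·k1); state_{n+1} = state_n + (h/2)·(k1 + k2).
1.200000: (-1.900000, 0.730000)
  k1 = (-0.464170, -2.227230)
  predictor → (-1.983551, 0.329099)
  k2 = (-1.351358, -1.028552)
  → (-2.063398, 0.436980)
1.380000: (-2.063398, 0.436980)
  k1 = (-1.163121, -1.396772)
  predictor → (-2.272759, 0.185561)
  k2 = (-1.903979, -0.627706)
  → (-2.339437, 0.254777)
(x(1.56), y(1.56)) ≈ (-2.3394, 0.2548)

-2.3394, 0.2548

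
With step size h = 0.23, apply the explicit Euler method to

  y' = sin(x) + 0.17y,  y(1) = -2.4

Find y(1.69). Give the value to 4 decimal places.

-2.0299

Euler: y_{n+1} = y_n + h·f(x_n, y_n).
x=1.000000, y=-2.400000: f=0.433471 → y ← -2.400000 + 0.23·0.433471 = -2.300302
x=1.230000, y=-2.300302: f=0.551438 → y ← -2.300302 + 0.23·0.551438 = -2.173471
x=1.460000, y=-2.173471: f=0.624378 → y ← -2.173471 + 0.23·0.624378 = -2.029864
y(1.69) ≈ -2.0299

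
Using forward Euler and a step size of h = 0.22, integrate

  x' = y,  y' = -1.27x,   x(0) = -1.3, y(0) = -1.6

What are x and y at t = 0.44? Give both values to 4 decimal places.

Euler on (x,y): x_{n+1} = x_n + h·x', y_{n+1} = y_n + h·y'.
0.000000: (-1.300000, -1.600000); f=(-1.600000, 1.651000) → (-1.652000, -1.236780)
0.220000: (-1.652000, -1.236780); f=(-1.236780, 2.098040) → (-1.924092, -0.775211)
(x(0.44), y(0.44)) ≈ (-1.9241, -0.7752)

-1.9241, -0.7752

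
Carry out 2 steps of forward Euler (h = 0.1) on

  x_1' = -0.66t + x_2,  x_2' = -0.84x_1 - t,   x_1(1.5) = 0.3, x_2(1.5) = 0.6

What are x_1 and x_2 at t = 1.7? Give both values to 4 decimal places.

Euler on (x_1,x_2): x_1_{n+1} = x_1_n + h·x_1', x_2_{n+1} = x_2_n + h·x_2'.
1.500000: (0.300000, 0.600000); f=(-0.390000, -1.752000) → (0.261000, 0.424800)
1.600000: (0.261000, 0.424800); f=(-0.631200, -1.819240) → (0.197880, 0.242876)
(x_1(1.7), x_2(1.7)) ≈ (0.1979, 0.2429)

0.1979, 0.2429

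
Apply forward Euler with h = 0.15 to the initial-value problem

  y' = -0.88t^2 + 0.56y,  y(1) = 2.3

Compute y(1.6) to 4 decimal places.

Euler: y_{n+1} = y_n + h·f(t_n, y_n).
t=1.000000, y=2.300000: f=0.408000 → y ← 2.300000 + 0.15·0.408000 = 2.361200
t=1.150000, y=2.361200: f=0.158472 → y ← 2.361200 + 0.15·0.158472 = 2.384971
t=1.300000, y=2.384971: f=-0.151616 → y ← 2.384971 + 0.15·(-0.151616) = 2.362228
t=1.450000, y=2.362228: f=-0.527352 → y ← 2.362228 + 0.15·(-0.527352) = 2.283126
y(1.6) ≈ 2.2831

2.2831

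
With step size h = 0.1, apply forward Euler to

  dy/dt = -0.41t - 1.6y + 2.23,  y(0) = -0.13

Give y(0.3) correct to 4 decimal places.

Euler: y_{n+1} = y_n + h·f(t_n, y_n).
t=0.000000, y=-0.130000: f=2.438000 → y ← -0.130000 + 0.1·2.438000 = 0.113800
t=0.100000, y=0.113800: f=2.006920 → y ← 0.113800 + 0.1·2.006920 = 0.314492
t=0.200000, y=0.314492: f=1.644813 → y ← 0.314492 + 0.1·1.644813 = 0.478973
y(0.3) ≈ 0.4790

0.4790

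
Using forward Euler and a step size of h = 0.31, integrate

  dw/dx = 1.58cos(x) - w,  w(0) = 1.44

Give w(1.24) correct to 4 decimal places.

Euler: w_{n+1} = w_n + h·f(x_n, w_n).
x=0.000000, w=1.440000: f=0.140000 → w ← 1.440000 + 0.31·0.140000 = 1.483400
x=0.310000, w=1.483400: f=0.021287 → w ← 1.483400 + 0.31·0.021287 = 1.489999
x=0.620000, w=1.489999: f=-0.204071 → w ← 1.489999 + 0.31·(-0.204071) = 1.426737
x=0.930000, w=1.426737: f=-0.482159 → w ← 1.426737 + 0.31·(-0.482159) = 1.277268
w(1.24) ≈ 1.2773

1.2773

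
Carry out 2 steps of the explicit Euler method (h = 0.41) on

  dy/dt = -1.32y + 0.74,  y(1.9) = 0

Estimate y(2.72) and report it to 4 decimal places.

Euler: y_{n+1} = y_n + h·f(t_n, y_n).
t=1.900000, y=0.000000: f=0.740000 → y ← 0.000000 + 0.41·0.740000 = 0.303400
t=2.310000, y=0.303400: f=0.339512 → y ← 0.303400 + 0.41·0.339512 = 0.442600
y(2.72) ≈ 0.4426

0.4426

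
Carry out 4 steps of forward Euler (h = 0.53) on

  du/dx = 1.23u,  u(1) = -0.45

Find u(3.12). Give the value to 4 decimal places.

-3.3508

Euler: u_{n+1} = u_n + h·f(x_n, u_n).
x=1.000000, u=-0.450000: f=-0.553500 → u ← -0.450000 + 0.53·(-0.553500) = -0.743355
x=1.530000, u=-0.743355: f=-0.914327 → u ← -0.743355 + 0.53·(-0.914327) = -1.227948
x=2.060000, u=-1.227948: f=-1.510376 → u ← -1.227948 + 0.53·(-1.510376) = -2.028448
x=2.590000, u=-2.028448: f=-2.494990 → u ← -2.028448 + 0.53·(-2.494990) = -3.350792
u(3.12) ≈ -3.3508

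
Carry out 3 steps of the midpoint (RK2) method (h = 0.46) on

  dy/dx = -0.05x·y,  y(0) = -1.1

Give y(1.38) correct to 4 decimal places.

-1.0487

Midpoint: k1 = f(x_n, y_n); k2 = f(x_n + h/2, y_n + (h/2)·k1); y_{n+1} = y_n + h·k2.
x=0.000000, y=-1.100000:
  k1 = f(0.000000, -1.100000) = 0.000000
  k2 = f(0.230000, -1.100000) = 0.012650
  y ← -1.100000 + 0.46·0.012650 = -1.094181
x=0.460000, y=-1.094181:
  k1 = f(0.460000, -1.094181) = 0.025166
  k2 = f(0.690000, -1.088393) = 0.037550
  y ← -1.094181 + 0.46·0.037550 = -1.076908
x=0.920000, y=-1.076908:
  k1 = f(0.920000, -1.076908) = 0.049538
  k2 = f(1.150000, -1.065515) = 0.061267
  y ← -1.076908 + 0.46·0.061267 = -1.048725
y(1.38) ≈ -1.0487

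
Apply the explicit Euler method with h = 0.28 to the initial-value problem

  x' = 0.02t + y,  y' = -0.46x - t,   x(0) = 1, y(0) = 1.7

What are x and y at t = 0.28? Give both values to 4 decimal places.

Euler on (x,y): x_{n+1} = x_n + h·x', y_{n+1} = y_n + h·y'.
0.000000: (1.000000, 1.700000); f=(1.700000, -0.460000) → (1.476000, 1.571200)
(x(0.28), y(0.28)) ≈ (1.4760, 1.5712)

1.4760, 1.5712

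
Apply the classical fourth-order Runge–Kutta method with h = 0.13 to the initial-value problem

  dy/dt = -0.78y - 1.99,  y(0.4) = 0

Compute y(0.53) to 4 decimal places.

-0.2460

RK4: k1 = f(t_n, y_n); k2 = f(t_n + h/2, y_n + (h/2)·k1); k3 = f(t_n + h/2, y_n + (h/2)·k2); k4 = f(t_n + h, y_n + h·k3); y_{n+1} = y_n + (h/6)·(k1 + 2k2 + 2k3 + k4).
t=0.400000, y=0.000000:
  k1 = f(0.400000, 0.000000) = -1.990000
  k2 = f(0.465000, -0.129350) = -1.889107
  k3 = f(0.465000, -0.122792) = -1.894222
  k4 = f(0.530000, -0.246249) = -1.797926
  y ← 0.000000 + (0.13/6)·(k1 + 2k2 + 2k3 + k4) = -0.246016
y(0.53) ≈ -0.2460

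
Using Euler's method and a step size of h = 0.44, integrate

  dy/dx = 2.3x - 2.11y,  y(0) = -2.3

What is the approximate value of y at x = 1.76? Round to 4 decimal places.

Euler: y_{n+1} = y_n + h·f(x_n, y_n).
x=0.000000, y=-2.300000: f=4.853000 → y ← -2.300000 + 0.44·4.853000 = -0.164680
x=0.440000, y=-0.164680: f=1.359475 → y ← -0.164680 + 0.44·1.359475 = 0.433489
x=0.880000, y=0.433489: f=1.109338 → y ← 0.433489 + 0.44·1.109338 = 0.921598
x=1.320000, y=0.921598: f=1.091429 → y ← 0.921598 + 0.44·1.091429 = 1.401826
y(1.76) ≈ 1.4018

1.4018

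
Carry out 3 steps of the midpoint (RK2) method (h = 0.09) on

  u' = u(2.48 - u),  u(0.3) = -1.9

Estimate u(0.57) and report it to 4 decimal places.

-9.9182

Midpoint: k1 = f(t_n, u_n); k2 = f(t_n + h/2, u_n + (h/2)·k1); u_{n+1} = u_n + h·k2.
t=0.300000, u=-1.900000:
  k1 = f(0.300000, -1.900000) = -8.322000
  k2 = f(0.345000, -2.274490) = -10.814040
  u ← -1.900000 + 0.09·(-10.814040) = -2.873264
t=0.390000, u=-2.873264:
  k1 = f(0.390000, -2.873264) = -15.381337
  k2 = f(0.435000, -3.565424) = -21.554498
  u ← -2.873264 + 0.09·(-21.554498) = -4.813168
t=0.480000, u=-4.813168:
  k1 = f(0.480000, -4.813168) = -35.103248
  k2 = f(0.525000, -6.392815) = -56.722258
  u ← -4.813168 + 0.09·(-56.722258) = -9.918172
u(0.57) ≈ -9.9182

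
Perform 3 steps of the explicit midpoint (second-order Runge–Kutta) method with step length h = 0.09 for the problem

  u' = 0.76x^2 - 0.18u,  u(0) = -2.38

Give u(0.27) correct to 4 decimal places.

Midpoint: k1 = f(x_n, u_n); k2 = f(x_n + h/2, u_n + (h/2)·k1); u_{n+1} = u_n + h·k2.
x=0.000000, u=-2.380000:
  k1 = f(0.000000, -2.380000) = 0.428400
  k2 = f(0.045000, -2.360722) = 0.426469
  u ← -2.380000 + 0.09·0.426469 = -2.341618
x=0.090000, u=-2.341618:
  k1 = f(0.090000, -2.341618) = 0.427647
  k2 = f(0.135000, -2.322374) = 0.431878
  u ← -2.341618 + 0.09·0.431878 = -2.302749
x=0.180000, u=-2.302749:
  k1 = f(0.180000, -2.302749) = 0.439119
  k2 = f(0.225000, -2.282988) = 0.449413
  u ← -2.302749 + 0.09·0.449413 = -2.262302
u(0.27) ≈ -2.2623

-2.2623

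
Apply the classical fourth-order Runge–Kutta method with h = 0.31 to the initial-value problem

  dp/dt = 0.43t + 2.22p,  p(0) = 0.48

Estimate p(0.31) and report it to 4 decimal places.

0.9808

RK4: k1 = f(t_n, p_n); k2 = f(t_n + h/2, p_n + (h/2)·k1); k3 = f(t_n + h/2, p_n + (h/2)·k2); k4 = f(t_n + h, p_n + h·k3); p_{n+1} = p_n + (h/6)·(k1 + 2k2 + 2k3 + k4).
t=0.000000, p=0.480000:
  k1 = f(0.000000, 0.480000) = 1.065600
  k2 = f(0.155000, 0.645168) = 1.498923
  k3 = f(0.155000, 0.712333) = 1.648029
  k4 = f(0.310000, 0.990889) = 2.333074
  p ← 0.480000 + (0.31/6)·(k1 + 2k2 + 2k3 + k4) = 0.980783
p(0.31) ≈ 0.9808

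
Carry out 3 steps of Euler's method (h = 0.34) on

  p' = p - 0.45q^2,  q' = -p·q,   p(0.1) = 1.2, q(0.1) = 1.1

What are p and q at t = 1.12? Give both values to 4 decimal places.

2.4507, 0.1257

Euler on (p,q): p_{n+1} = p_n + h·p', q_{n+1} = q_n + h·q'.
0.100000: (1.200000, 1.100000); f=(0.655500, -1.320000) → (1.422870, 0.651200)
0.440000: (1.422870, 0.651200); f=(1.232042, -0.926573) → (1.841764, 0.336165)
0.780000: (1.841764, 0.336165); f=(1.790911, -0.619137) → (2.450674, 0.125659)
(p(1.12), q(1.12)) ≈ (2.4507, 0.1257)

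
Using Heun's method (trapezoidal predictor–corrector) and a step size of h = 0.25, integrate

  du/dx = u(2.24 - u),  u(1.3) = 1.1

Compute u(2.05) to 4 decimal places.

Heun: k1 = f(x_n, u_n); k2 = f(x_n + h, u_n + h·k1); u_{n+1} = u_n + (h/2)·(k1 + k2).
x=1.300000, u=1.100000:
  k1 = f(1.300000, 1.100000) = 1.254000
  k2 = f(1.550000, 1.413500) = 1.168258
  u ← 1.100000 + (0.25/2)·(1.254000 + 1.168258) = 1.402782
x=1.550000, u=1.402782:
  k1 = f(1.550000, 1.402782) = 1.174434
  k2 = f(1.800000, 1.696391) = 0.922174
  u ← 1.402782 + (0.25/2)·(1.174434 + 0.922174) = 1.664858
x=1.800000, u=1.664858:
  k1 = f(1.800000, 1.664858) = 0.957530
  k2 = f(2.050000, 1.904241) = 0.639367
  u ← 1.664858 + (0.25/2)·(0.957530 + 0.639367) = 1.864470
u(2.05) ≈ 1.8645

1.8645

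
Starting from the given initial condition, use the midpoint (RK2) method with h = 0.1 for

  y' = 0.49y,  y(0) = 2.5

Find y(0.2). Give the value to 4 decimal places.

Midpoint: k1 = f(x_n, y_n); k2 = f(x_n + h/2, y_n + (h/2)·k1); y_{n+1} = y_n + h·k2.
x=0.000000, y=2.500000:
  k1 = f(0.000000, 2.500000) = 1.225000
  k2 = f(0.050000, 2.561250) = 1.255012
  y ← 2.500000 + 0.1·1.255012 = 2.625501
x=0.100000, y=2.625501:
  k1 = f(0.100000, 2.625501) = 1.286496
  k2 = f(0.150000, 2.689826) = 1.318015
  y ← 2.625501 + 0.1·1.318015 = 2.757303
y(0.2) ≈ 2.7573

2.7573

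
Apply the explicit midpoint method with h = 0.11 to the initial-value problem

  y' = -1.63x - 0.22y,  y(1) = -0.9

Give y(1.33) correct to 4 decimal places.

Midpoint: k1 = f(x_n, y_n); k2 = f(x_n + h/2, y_n + (h/2)·k1); y_{n+1} = y_n + h·k2.
x=1.000000, y=-0.900000:
  k1 = f(1.000000, -0.900000) = -1.432000
  k2 = f(1.055000, -0.978760) = -1.504323
  y ← -0.900000 + 0.11·(-1.504323) = -1.065476
x=1.110000, y=-1.065476:
  k1 = f(1.110000, -1.065476) = -1.574895
  k2 = f(1.165000, -1.152095) = -1.645489
  y ← -1.065476 + 0.11·(-1.645489) = -1.246479
x=1.220000, y=-1.246479:
  k1 = f(1.220000, -1.246479) = -1.714375
  k2 = f(1.275000, -1.340770) = -1.783281
  y ← -1.246479 + 0.11·(-1.783281) = -1.442640
y(1.33) ≈ -1.4426

-1.4426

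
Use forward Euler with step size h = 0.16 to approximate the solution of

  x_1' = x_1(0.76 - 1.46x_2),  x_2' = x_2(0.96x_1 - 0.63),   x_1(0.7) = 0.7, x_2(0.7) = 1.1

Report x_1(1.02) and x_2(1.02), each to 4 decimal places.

Euler on (x_1,x_2): x_1_{n+1} = x_1_n + h·x_1', x_2_{n+1} = x_2_n + h·x_2'.
0.700000: (0.700000, 1.100000); f=(-0.592200, 0.046200) → (0.605248, 1.107392)
0.860000: (0.605248, 1.107392); f=(-0.518572, -0.054220) → (0.522277, 1.098717)
(x_1(1.02), x_2(1.02)) ≈ (0.5223, 1.0987)

0.5223, 1.0987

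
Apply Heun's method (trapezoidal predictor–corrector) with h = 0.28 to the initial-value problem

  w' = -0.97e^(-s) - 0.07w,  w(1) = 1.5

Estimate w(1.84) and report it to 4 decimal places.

1.2171

Heun: k1 = f(s_n, w_n); k2 = f(s_n + h, w_n + h·k1); w_{n+1} = w_n + (h/2)·(k1 + k2).
s=1.000000, w=1.500000:
  k1 = f(1.000000, 1.500000) = -0.461843
  k2 = f(1.280000, 1.370684) = -0.365644
  w ← 1.500000 + (0.28/2)·(-0.461843 + (-0.365644)) = 1.384152
s=1.280000, w=1.384152:
  k1 = f(1.280000, 1.384152) = -0.366587
  k2 = f(1.560000, 1.281507) = -0.293538
  w ← 1.384152 + (0.28/2)·(-0.366587 + (-0.293538)) = 1.291734
s=1.560000, w=1.291734:
  k1 = f(1.560000, 1.291734) = -0.294253
  k2 = f(1.840000, 1.209343) = -0.238707
  w ← 1.291734 + (0.28/2)·(-0.294253 + (-0.238707)) = 1.217120
w(1.84) ≈ 1.2171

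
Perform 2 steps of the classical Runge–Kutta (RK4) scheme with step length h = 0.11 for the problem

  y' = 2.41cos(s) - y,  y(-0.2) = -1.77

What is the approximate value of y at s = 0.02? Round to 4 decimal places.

-0.9472

RK4: k1 = f(s_n, y_n); k2 = f(s_n + h/2, y_n + (h/2)·k1); k3 = f(s_n + h/2, y_n + (h/2)·k2); k4 = f(s_n + h, y_n + h·k3); y_{n+1} = y_n + (h/6)·(k1 + 2k2 + 2k3 + k4).
s=-0.200000, y=-1.770000:
  k1 = f(-0.200000, -1.770000) = 4.131960
  k2 = f(-0.145000, -1.542742) = 3.927451
  k3 = f(-0.145000, -1.553990) = 3.938699
  k4 = f(-0.090000, -1.336743) = 3.736989
  y ← -1.770000 + (0.11/6)·(k1 + 2k2 + 2k3 + k4) = -1.337310
s=-0.090000, y=-1.337310:
  k1 = f(-0.090000, -1.337310) = 3.737556
  k2 = f(-0.035000, -1.131745) = 3.540269
  k3 = f(-0.035000, -1.142596) = 3.551120
  k4 = f(0.020000, -0.946687) = 3.356205
  y ← -1.337310 + (0.11/6)·(k1 + 2k2 + 2k3 + k4) = -0.947241
y(0.02) ≈ -0.9472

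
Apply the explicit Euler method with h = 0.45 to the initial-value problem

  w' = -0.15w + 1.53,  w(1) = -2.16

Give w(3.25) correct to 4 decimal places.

Euler: w_{n+1} = w_n + h·f(s_n, w_n).
s=1.000000, w=-2.160000: f=1.854000 → w ← -2.160000 + 0.45·1.854000 = -1.325700
s=1.450000, w=-1.325700: f=1.728855 → w ← -1.325700 + 0.45·1.728855 = -0.547715
s=1.900000, w=-0.547715: f=1.612157 → w ← -0.547715 + 0.45·1.612157 = 0.177756
s=2.350000, w=0.177756: f=1.503337 → w ← 0.177756 + 0.45·1.503337 = 0.854257
s=2.800000, w=0.854257: f=1.401861 → w ← 0.854257 + 0.45·1.401861 = 1.485095
w(3.25) ≈ 1.4851

1.4851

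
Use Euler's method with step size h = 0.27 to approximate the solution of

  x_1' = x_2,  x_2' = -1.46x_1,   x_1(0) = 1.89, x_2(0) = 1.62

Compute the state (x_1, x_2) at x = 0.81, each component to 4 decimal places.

Euler on (x_1,x_2): x_1_{n+1} = x_1_n + h·x_1', x_2_{n+1} = x_2_n + h·x_2'.
0.000000: (1.890000, 1.620000); f=(1.620000, -2.759400) → (2.327400, 0.874962)
0.270000: (2.327400, 0.874962); f=(0.874962, -3.398004) → (2.563640, -0.042499)
0.540000: (2.563640, -0.042499); f=(-0.042499, -3.742914) → (2.552165, -1.053086)
(x_1(0.81), x_2(0.81)) ≈ (2.5522, -1.0531)

2.5522, -1.0531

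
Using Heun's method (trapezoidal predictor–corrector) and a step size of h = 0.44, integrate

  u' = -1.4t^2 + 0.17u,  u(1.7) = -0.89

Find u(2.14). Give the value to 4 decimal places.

-3.3263

Heun: k1 = f(t_n, u_n); k2 = f(t_n + h, u_n + h·k1); u_{n+1} = u_n + (h/2)·(k1 + k2).
t=1.700000, u=-0.890000:
  k1 = f(1.700000, -0.890000) = -4.197300
  k2 = f(2.140000, -2.736812) = -6.876698
  u ← -0.890000 + (0.44/2)·(-4.197300 + (-6.876698)) = -3.326280
u(2.14) ≈ -3.3263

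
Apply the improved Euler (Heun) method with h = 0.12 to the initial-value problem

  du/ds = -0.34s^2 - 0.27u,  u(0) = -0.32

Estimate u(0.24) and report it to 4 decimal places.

-0.3017

Heun: k1 = f(s_n, u_n); k2 = f(s_n + h, u_n + h·k1); u_{n+1} = u_n + (h/2)·(k1 + k2).
s=0.000000, u=-0.320000:
  k1 = f(0.000000, -0.320000) = 0.086400
  k2 = f(0.120000, -0.309632) = 0.078705
  u ← -0.320000 + (0.12/2)·(0.086400 + 0.078705) = -0.310094
s=0.120000, u=-0.310094:
  k1 = f(0.120000, -0.310094) = 0.078829
  k2 = f(0.240000, -0.300634) = 0.061587
  u ← -0.310094 + (0.12/2)·(0.078829 + 0.061587) = -0.301669
u(0.24) ≈ -0.3017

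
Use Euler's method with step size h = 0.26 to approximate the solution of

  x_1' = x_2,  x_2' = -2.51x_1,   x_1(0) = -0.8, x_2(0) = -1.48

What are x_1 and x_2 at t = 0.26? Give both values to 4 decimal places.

Euler on (x_1,x_2): x_1_{n+1} = x_1_n + h·x_1', x_2_{n+1} = x_2_n + h·x_2'.
0.000000: (-0.800000, -1.480000); f=(-1.480000, 2.008000) → (-1.184800, -0.957920)
(x_1(0.26), x_2(0.26)) ≈ (-1.1848, -0.9579)

-1.1848, -0.9579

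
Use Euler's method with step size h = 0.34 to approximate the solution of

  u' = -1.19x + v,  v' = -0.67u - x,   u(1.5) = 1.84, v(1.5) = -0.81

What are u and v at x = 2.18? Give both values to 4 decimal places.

Euler on (u,v): u_{n+1} = u_n + h·u', v_{n+1} = v_n + h·v'.
1.500000: (1.840000, -0.810000); f=(-2.595000, -2.732800) → (0.957700, -1.739152)
1.840000: (0.957700, -1.739152); f=(-3.928752, -2.481659) → (-0.378076, -2.582916)
(u(2.18), v(2.18)) ≈ (-0.3781, -2.5829)

-0.3781, -2.5829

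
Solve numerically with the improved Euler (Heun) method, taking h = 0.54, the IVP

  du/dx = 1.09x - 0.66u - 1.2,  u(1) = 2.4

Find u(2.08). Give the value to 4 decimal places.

1.6492

Heun: k1 = f(x_n, u_n); k2 = f(x_n + h, u_n + h·k1); u_{n+1} = u_n + (h/2)·(k1 + k2).
x=1.000000, u=2.400000:
  k1 = f(1.000000, 2.400000) = -1.694000
  k2 = f(1.540000, 1.485240) = -0.501658
  u ← 2.400000 + (0.54/2)·(-1.694000 + (-0.501658)) = 1.807172
x=1.540000, u=1.807172:
  k1 = f(1.540000, 1.807172) = -0.714134
  k2 = f(2.080000, 1.421540) = 0.128984
  u ← 1.807172 + (0.54/2)·(-0.714134 + 0.128984) = 1.649182
u(2.08) ≈ 1.6492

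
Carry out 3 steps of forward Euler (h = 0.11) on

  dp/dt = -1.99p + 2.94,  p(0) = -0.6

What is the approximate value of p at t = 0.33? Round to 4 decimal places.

Euler: p_{n+1} = p_n + h·f(t_n, p_n).
t=0.000000, p=-0.600000: f=4.134000 → p ← -0.600000 + 0.11·4.134000 = -0.145260
t=0.110000, p=-0.145260: f=3.229067 → p ← -0.145260 + 0.11·3.229067 = 0.209937
t=0.220000, p=0.209937: f=2.522225 → p ← 0.209937 + 0.11·2.522225 = 0.487382
p(0.33) ≈ 0.4874

0.4874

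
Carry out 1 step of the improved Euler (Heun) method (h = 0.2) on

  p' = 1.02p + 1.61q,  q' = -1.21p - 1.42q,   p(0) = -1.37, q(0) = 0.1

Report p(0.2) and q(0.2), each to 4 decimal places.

-1.5937, 0.3900

Heun on (p,q): k1 = f(t_n, state_n); k2 = f(t_n + h, state_n + h·k1); state_{n+1} = state_n + (h/2)·(k1 + k2).
0.000000: (-1.370000, 0.100000)
  k1 = (-1.236400, 1.515700)
  predictor → (-1.617280, 0.403140)
  k2 = (-1.000570, 1.384450)
  → (-1.593697, 0.390015)
(p(0.2), q(0.2)) ≈ (-1.5937, 0.3900)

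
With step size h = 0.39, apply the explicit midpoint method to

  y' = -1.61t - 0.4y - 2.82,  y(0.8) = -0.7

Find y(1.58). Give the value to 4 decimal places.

Midpoint: k1 = f(t_n, y_n); k2 = f(t_n + h/2, y_n + (h/2)·k1); y_{n+1} = y_n + h·k2.
t=0.800000, y=-0.700000:
  k1 = f(0.800000, -0.700000) = -3.828000
  k2 = f(0.995000, -1.446460) = -3.843366
  y ← -0.700000 + 0.39·(-3.843366) = -2.198913
t=1.190000, y=-2.198913:
  k1 = f(1.190000, -2.198913) = -3.856335
  k2 = f(1.385000, -2.950898) = -3.869491
  y ← -2.198913 + 0.39·(-3.869491) = -3.708014
y(1.58) ≈ -3.7080

-3.7080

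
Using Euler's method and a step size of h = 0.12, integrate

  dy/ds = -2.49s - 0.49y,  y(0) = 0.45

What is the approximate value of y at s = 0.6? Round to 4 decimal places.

Euler: y_{n+1} = y_n + h·f(s_n, y_n).
s=0.000000, y=0.450000: f=-0.220500 → y ← 0.450000 + 0.12·(-0.220500) = 0.423540
s=0.120000, y=0.423540: f=-0.506335 → y ← 0.423540 + 0.12·(-0.506335) = 0.362780
s=0.240000, y=0.362780: f=-0.775362 → y ← 0.362780 + 0.12·(-0.775362) = 0.269736
s=0.360000, y=0.269736: f=-1.028571 → y ← 0.269736 + 0.12·(-1.028571) = 0.146308
s=0.480000, y=0.146308: f=-1.266891 → y ← 0.146308 + 0.12·(-1.266891) = -0.005719
y(0.6) ≈ -0.0057

-0.0057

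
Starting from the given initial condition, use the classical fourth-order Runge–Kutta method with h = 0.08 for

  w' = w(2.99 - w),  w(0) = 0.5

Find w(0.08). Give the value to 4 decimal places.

0.6077

RK4: k1 = f(t_n, w_n); k2 = f(t_n + h/2, w_n + (h/2)·k1); k3 = f(t_n + h/2, w_n + (h/2)·k2); k4 = f(t_n + h, w_n + h·k3); w_{n+1} = w_n + (h/6)·(k1 + 2k2 + 2k3 + k4).
t=0.000000, w=0.500000:
  k1 = f(0.000000, 0.500000) = 1.245000
  k2 = f(0.040000, 0.549800) = 1.341622
  k3 = f(0.040000, 0.553665) = 1.348913
  k4 = f(0.080000, 0.607913) = 1.448102
  w ← 0.500000 + (0.08/6)·(k1 + 2k2 + 2k3 + k4) = 0.607656
w(0.08) ≈ 0.6077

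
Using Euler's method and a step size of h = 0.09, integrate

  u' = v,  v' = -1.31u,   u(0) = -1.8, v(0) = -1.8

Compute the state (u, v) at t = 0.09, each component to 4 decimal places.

Euler on (u,v): u_{n+1} = u_n + h·u', v_{n+1} = v_n + h·v'.
0.000000: (-1.800000, -1.800000); f=(-1.800000, 2.358000) → (-1.962000, -1.587780)
(u(0.09), v(0.09)) ≈ (-1.9620, -1.5878)

-1.9620, -1.5878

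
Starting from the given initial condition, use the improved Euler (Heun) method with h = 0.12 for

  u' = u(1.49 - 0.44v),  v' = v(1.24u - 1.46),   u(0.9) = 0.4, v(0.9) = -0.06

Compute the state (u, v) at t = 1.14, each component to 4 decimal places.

Heun on (u,v): k1 = f(t_n, state_n); k2 = f(t_n + h, state_n + h·k1); state_{n+1} = state_n + (h/2)·(k1 + k2).
0.900000: (0.400000, -0.060000)
  k1 = (0.606560, 0.057840)
  predictor → (0.472787, -0.053059)
  k2 = (0.715491, 0.046360)
  → (0.479323, -0.053748)
1.020000: (0.479323, -0.053748)
  k1 = (0.725527, 0.046526)
  predictor → (0.566386, -0.048165)
  k2 = (0.855919, 0.036494)
  → (0.574210, -0.048767)
(u(1.14), v(1.14)) ≈ (0.5742, -0.0488)

0.5742, -0.0488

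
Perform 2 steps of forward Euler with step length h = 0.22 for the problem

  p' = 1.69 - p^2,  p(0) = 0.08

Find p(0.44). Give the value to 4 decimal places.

0.7776

Euler: p_{n+1} = p_n + h·f(t_n, p_n).
t=0.000000, p=0.080000: f=1.683600 → p ← 0.080000 + 0.22·1.683600 = 0.450392
t=0.220000, p=0.450392: f=1.487147 → p ← 0.450392 + 0.22·1.487147 = 0.777564
p(0.44) ≈ 0.7776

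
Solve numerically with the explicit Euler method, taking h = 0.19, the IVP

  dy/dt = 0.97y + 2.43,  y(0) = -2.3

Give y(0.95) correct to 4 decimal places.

Euler: y_{n+1} = y_n + h·f(t_n, y_n).
t=0.000000, y=-2.300000: f=0.199000 → y ← -2.300000 + 0.19·0.199000 = -2.262190
t=0.190000, y=-2.262190: f=0.235676 → y ← -2.262190 + 0.19·0.235676 = -2.217412
t=0.380000, y=-2.217412: f=0.279111 → y ← -2.217412 + 0.19·0.279111 = -2.164381
t=0.570000, y=-2.164381: f=0.330551 → y ← -2.164381 + 0.19·0.330551 = -2.101576
t=0.760000, y=-2.101576: f=0.391471 → y ← -2.101576 + 0.19·0.391471 = -2.027196
y(0.95) ≈ -2.0272

-2.0272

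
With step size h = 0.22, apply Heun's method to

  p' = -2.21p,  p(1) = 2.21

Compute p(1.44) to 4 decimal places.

0.8827

Heun: k1 = f(s_n, p_n); k2 = f(s_n + h, p_n + h·k1); p_{n+1} = p_n + (h/2)·(k1 + k2).
s=1.000000, p=2.210000:
  k1 = f(1.000000, 2.210000) = -4.884100
  k2 = f(1.220000, 1.135498) = -2.509451
  p ← 2.210000 + (0.22/2)·(-4.884100 + (-2.509451)) = 1.396709
s=1.220000, p=1.396709:
  k1 = f(1.220000, 1.396709) = -3.086728
  k2 = f(1.440000, 0.717629) = -1.585961
  p ← 1.396709 + (0.22/2)·(-3.086728 + (-1.585961)) = 0.882714
p(1.44) ≈ 0.8827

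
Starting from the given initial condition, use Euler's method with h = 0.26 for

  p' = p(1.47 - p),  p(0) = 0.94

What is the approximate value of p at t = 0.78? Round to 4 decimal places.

1.2697

Euler: p_{n+1} = p_n + h·f(t_n, p_n).
t=0.000000, p=0.940000: f=0.498200 → p ← 0.940000 + 0.26·0.498200 = 1.069532
t=0.260000, p=1.069532: f=0.428313 → p ← 1.069532 + 0.26·0.428313 = 1.180893
t=0.520000, p=1.180893: f=0.341404 → p ← 1.180893 + 0.26·0.341404 = 1.269659
p(0.78) ≈ 1.2697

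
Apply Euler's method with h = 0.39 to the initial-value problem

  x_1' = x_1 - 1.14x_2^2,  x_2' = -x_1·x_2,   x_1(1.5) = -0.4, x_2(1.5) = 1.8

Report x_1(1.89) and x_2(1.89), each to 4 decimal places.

-1.9965, 2.0808

Euler on (x_1,x_2): x_1_{n+1} = x_1_n + h·x_1', x_2_{n+1} = x_2_n + h·x_2'.
1.500000: (-0.400000, 1.800000); f=(-4.093600, 0.720000) → (-1.996504, 2.080800)
(x_1(1.89), x_2(1.89)) ≈ (-1.9965, 2.0808)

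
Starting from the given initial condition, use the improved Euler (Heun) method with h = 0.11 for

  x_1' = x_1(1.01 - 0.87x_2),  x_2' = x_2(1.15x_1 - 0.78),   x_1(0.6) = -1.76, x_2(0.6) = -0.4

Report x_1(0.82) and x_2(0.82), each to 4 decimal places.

-2.3213, -0.2050

Heun on (x_1,x_2): k1 = f(x_n, state_n); k2 = f(x_n + h, state_n + h·k1); state_{n+1} = state_n + (h/2)·(k1 + k2).
0.600000: (-1.760000, -0.400000)
  k1 = (-2.390080, 1.121600)
  predictor → (-2.022909, -0.276624)
  k2 = (-2.529977, 0.859290)
  → (-2.030603, -0.291051)
0.710000: (-2.030603, -0.291051)
  k1 = (-2.565087, 0.906680)
  predictor → (-2.312763, -0.191316)
  k2 = (-2.720838, 0.658066)
  → (-2.321329, -0.204990)
(x_1(0.82), x_2(0.82)) ≈ (-2.3213, -0.2050)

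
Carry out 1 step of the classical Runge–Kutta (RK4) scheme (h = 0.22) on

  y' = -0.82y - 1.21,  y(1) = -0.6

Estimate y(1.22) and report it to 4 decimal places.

RK4: k1 = f(t_n, y_n); k2 = f(t_n + h/2, y_n + (h/2)·k1); k3 = f(t_n + h/2, y_n + (h/2)·k2); k4 = f(t_n + h, y_n + h·k3); y_{n+1} = y_n + (h/6)·(k1 + 2k2 + 2k3 + k4).
t=1.000000, y=-0.600000:
  k1 = f(1.000000, -0.600000) = -0.718000
  k2 = f(1.110000, -0.678980) = -0.653236
  k3 = f(1.110000, -0.671856) = -0.659078
  k4 = f(1.220000, -0.744997) = -0.599102
  y ← -0.600000 + (0.22/6)·(k1 + 2k2 + 2k3 + k4) = -0.744530
y(1.22) ≈ -0.7445

-0.7445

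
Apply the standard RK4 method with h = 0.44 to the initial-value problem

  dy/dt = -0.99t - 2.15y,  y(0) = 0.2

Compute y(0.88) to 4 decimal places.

RK4: k1 = f(t_n, y_n); k2 = f(t_n + h/2, y_n + (h/2)·k1); k3 = f(t_n + h/2, y_n + (h/2)·k2); k4 = f(t_n + h, y_n + h·k3); y_{n+1} = y_n + (h/6)·(k1 + 2k2 + 2k3 + k4).
t=0.000000, y=0.200000:
  k1 = f(0.000000, 0.200000) = -0.430000
  k2 = f(0.220000, 0.105400) = -0.444410
  k3 = f(0.220000, 0.102230) = -0.437594
  k4 = f(0.440000, 0.007459) = -0.451636
  y ← 0.200000 + (0.44/6)·(k1 + 2k2 + 2k3 + k4) = 0.005986
t=0.440000, y=0.005986:
  k1 = f(0.440000, 0.005986) = -0.448470
  k2 = f(0.660000, -0.092677) = -0.454144
  k3 = f(0.660000, -0.093926) = -0.451460
  k4 = f(0.880000, -0.192656) = -0.456989
  y ← 0.005986 + (0.44/6)·(k1 + 2k2 + 2k3 + k4) = -0.193236
y(0.88) ≈ -0.1932

-0.1932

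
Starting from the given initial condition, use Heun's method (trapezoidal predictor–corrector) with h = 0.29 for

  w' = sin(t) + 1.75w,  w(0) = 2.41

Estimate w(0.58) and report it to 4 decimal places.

6.6624

Heun: k1 = f(t_n, w_n); k2 = f(t_n + h, w_n + h·k1); w_{n+1} = w_n + (h/2)·(k1 + k2).
t=0.000000, w=2.410000:
  k1 = f(0.000000, 2.410000) = 4.217500
  k2 = f(0.290000, 3.633075) = 6.643833
  w ← 2.410000 + (0.29/2)·(4.217500 + 6.643833) = 3.984893
t=0.290000, w=3.984893:
  k1 = f(0.290000, 3.984893) = 7.259516
  k2 = f(0.580000, 6.090153) = 11.205791
  w ← 3.984893 + (0.29/2)·(7.259516 + 11.205791) = 6.662363
w(0.58) ≈ 6.6624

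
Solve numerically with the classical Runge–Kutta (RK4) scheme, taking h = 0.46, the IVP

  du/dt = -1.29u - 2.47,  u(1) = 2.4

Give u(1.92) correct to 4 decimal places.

RK4: k1 = f(t_n, u_n); k2 = f(t_n + h/2, u_n + (h/2)·k1); k3 = f(t_n + h/2, u_n + (h/2)·k2); k4 = f(t_n + h, u_n + h·k3); u_{n+1} = u_n + (h/6)·(k1 + 2k2 + 2k3 + k4).
t=1.000000, u=2.400000:
  k1 = f(1.000000, 2.400000) = -5.566000
  k2 = f(1.230000, 1.119820) = -3.914568
  k3 = f(1.230000, 1.499649) = -4.404548
  k4 = f(1.460000, 0.373908) = -2.952341
  u ← 2.400000 + (0.46/6)·(k1 + 2k2 + 2k3 + k4) = 0.471329
t=1.460000, u=0.471329:
  k1 = f(1.460000, 0.471329) = -3.078015
  k2 = f(1.690000, -0.236614) = -2.164768
  k3 = f(1.690000, -0.026567) = -2.435728
  k4 = f(1.920000, -0.649106) = -1.632654
  u ← 0.471329 + (0.46/6)·(k1 + 2k2 + 2k3 + k4) = -0.595231
u(1.92) ≈ -0.5952

-0.5952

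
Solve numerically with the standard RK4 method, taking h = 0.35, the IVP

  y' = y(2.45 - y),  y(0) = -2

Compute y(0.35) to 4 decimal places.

RK4: k1 = f(s_n, y_n); k2 = f(s_n + h/2, y_n + (h/2)·k1); k3 = f(s_n + h/2, y_n + (h/2)·k2); k4 = f(s_n + h, y_n + h·k3); y_{n+1} = y_n + (h/6)·(k1 + 2k2 + 2k3 + k4).
s=0.000000, y=-2.000000:
  k1 = f(0.000000, -2.000000) = -8.900000
  k2 = f(0.175000, -3.557500) = -21.371681
  k3 = f(0.175000, -5.740044) = -47.011216
  k4 = f(0.350000, -18.453926) = -385.759487
  y ← -2.000000 + (0.35/6)·(k1 + 2k2 + 2k3 + k4) = -32.999808
y(0.35) ≈ -32.9998

-32.9998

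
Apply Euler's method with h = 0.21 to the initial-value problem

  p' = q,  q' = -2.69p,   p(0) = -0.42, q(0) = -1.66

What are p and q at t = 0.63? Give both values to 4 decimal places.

-1.2750, -0.3856

Euler on (p,q): p_{n+1} = p_n + h·p', q_{n+1} = q_n + h·q'.
0.000000: (-0.420000, -1.660000); f=(-1.660000, 1.129800) → (-0.768600, -1.422742)
0.210000: (-0.768600, -1.422742); f=(-1.422742, 2.067534) → (-1.067376, -0.988560)
0.420000: (-1.067376, -0.988560); f=(-0.988560, 2.871241) → (-1.274973, -0.385599)
(p(0.63), q(0.63)) ≈ (-1.2750, -0.3856)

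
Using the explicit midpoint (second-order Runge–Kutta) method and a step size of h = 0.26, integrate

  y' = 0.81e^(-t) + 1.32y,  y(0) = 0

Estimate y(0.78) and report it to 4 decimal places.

0.8050

Midpoint: k1 = f(t_n, y_n); k2 = f(t_n + h/2, y_n + (h/2)·k1); y_{n+1} = y_n + h·k2.
t=0.000000, y=0.000000:
  k1 = f(0.000000, 0.000000) = 0.810000
  k2 = f(0.130000, 0.105300) = 0.850253
  y ← 0.000000 + 0.26·0.850253 = 0.221066
t=0.260000, y=0.221066:
  k1 = f(0.260000, 0.221066) = 0.916359
  k2 = f(0.390000, 0.340192) = 0.997470
  y ← 0.221066 + 0.26·0.997470 = 0.480408
t=0.520000, y=0.480408:
  k1 = f(0.520000, 0.480408) = 1.115700
  k2 = f(0.650000, 0.625449) = 1.248450
  y ← 0.480408 + 0.26·1.248450 = 0.805005
y(0.78) ≈ 0.8050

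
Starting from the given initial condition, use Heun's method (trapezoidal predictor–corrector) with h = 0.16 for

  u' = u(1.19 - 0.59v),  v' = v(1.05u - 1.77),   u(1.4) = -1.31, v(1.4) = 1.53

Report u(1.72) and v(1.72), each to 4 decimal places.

Heun on (u,v): k1 = f(t_n, state_n); k2 = f(t_n + h, state_n + h·k1); state_{n+1} = state_n + (h/2)·(k1 + k2).
1.400000: (-1.310000, 1.530000)
  k1 = (-0.376363, -4.812615)
  predictor → (-1.370218, 0.759982)
  k2 = (-1.016169, -2.438575)
  → (-1.421403, 0.949905)
1.560000: (-1.421403, 0.949905)
  k1 = (-0.894853, -3.099038)
  predictor → (-1.564579, 0.454059)
  k2 = (-1.442707, -1.549615)
  → (-1.608407, 0.578013)
(u(1.72), v(1.72)) ≈ (-1.6084, 0.5780)

-1.6084, 0.5780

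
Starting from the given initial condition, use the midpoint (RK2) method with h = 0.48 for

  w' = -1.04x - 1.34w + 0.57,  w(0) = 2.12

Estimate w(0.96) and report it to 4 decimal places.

Midpoint: k1 = f(x_n, w_n); k2 = f(x_n + h/2, w_n + (h/2)·k1); w_{n+1} = w_n + h·k2.
x=0.000000, w=2.120000:
  k1 = f(0.000000, 2.120000) = -2.270800
  k2 = f(0.240000, 1.575008) = -1.790111
  w ← 2.120000 + 0.48·(-1.790111) = 1.260747
x=0.480000, w=1.260747:
  k1 = f(0.480000, 1.260747) = -1.618601
  k2 = f(0.720000, 0.872283) = -1.347659
  w ← 1.260747 + 0.48·(-1.347659) = 0.613871
w(0.96) ≈ 0.6139

0.6139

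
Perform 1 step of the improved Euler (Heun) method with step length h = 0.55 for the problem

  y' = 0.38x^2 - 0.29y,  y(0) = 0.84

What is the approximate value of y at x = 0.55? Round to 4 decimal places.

0.7483

Heun: k1 = f(x_n, y_n); k2 = f(x_n + h, y_n + h·k1); y_{n+1} = y_n + (h/2)·(k1 + k2).
x=0.000000, y=0.840000:
  k1 = f(0.000000, 0.840000) = -0.243600
  k2 = f(0.550000, 0.706020) = -0.089796
  y ← 0.840000 + (0.55/2)·(-0.243600 + (-0.089796)) = 0.748316
y(0.55) ≈ 0.7483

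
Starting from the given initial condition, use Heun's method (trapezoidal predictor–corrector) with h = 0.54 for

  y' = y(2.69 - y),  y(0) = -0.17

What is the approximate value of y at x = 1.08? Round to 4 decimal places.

Heun: k1 = f(x_n, y_n); k2 = f(x_n + h, y_n + h·k1); y_{n+1} = y_n + (h/2)·(k1 + k2).
x=0.000000, y=-0.170000:
  k1 = f(0.000000, -0.170000) = -0.486200
  k2 = f(0.540000, -0.432548) = -1.350652
  y ← -0.170000 + (0.54/2)·(-0.486200 + (-1.350652)) = -0.665950
x=0.540000, y=-0.665950:
  k1 = f(0.540000, -0.665950) = -2.234895
  k2 = f(1.080000, -1.872793) = -8.545169
  y ← -0.665950 + (0.54/2)·(-2.234895 + (-8.545169)) = -3.576567
y(1.08) ≈ -3.5766

-3.5766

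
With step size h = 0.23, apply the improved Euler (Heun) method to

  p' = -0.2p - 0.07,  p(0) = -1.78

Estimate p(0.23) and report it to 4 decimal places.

-1.7157

Heun: k1 = f(x_n, p_n); k2 = f(x_n + h, p_n + h·k1); p_{n+1} = p_n + (h/2)·(k1 + k2).
x=0.000000, p=-1.780000:
  k1 = f(0.000000, -1.780000) = 0.286000
  k2 = f(0.230000, -1.714220) = 0.272844
  p ← -1.780000 + (0.23/2)·(0.286000 + 0.272844) = -1.715733
p(0.23) ≈ -1.7157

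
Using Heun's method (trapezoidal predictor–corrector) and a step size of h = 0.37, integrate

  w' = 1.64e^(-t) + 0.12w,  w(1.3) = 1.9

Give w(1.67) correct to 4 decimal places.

Heun: k1 = f(t_n, w_n); k2 = f(t_n + h, w_n + h·k1); w_{n+1} = w_n + (h/2)·(k1 + k2).
t=1.300000, w=1.900000:
  k1 = f(1.300000, 1.900000) = 0.674952
  k2 = f(1.670000, 2.149732) = 0.566693
  w ← 1.900000 + (0.37/2)·(0.674952 + 0.566693) = 2.129704
w(1.67) ≈ 2.1297

2.1297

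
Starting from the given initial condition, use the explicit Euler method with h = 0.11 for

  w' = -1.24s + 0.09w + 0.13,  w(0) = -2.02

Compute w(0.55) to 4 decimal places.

Euler: w_{n+1} = w_n + h·f(s_n, w_n).
s=0.000000, w=-2.020000: f=-0.051800 → w ← -2.020000 + 0.11·(-0.051800) = -2.025698
s=0.110000, w=-2.025698: f=-0.188713 → w ← -2.025698 + 0.11·(-0.188713) = -2.046456
s=0.220000, w=-2.046456: f=-0.326981 → w ← -2.046456 + 0.11·(-0.326981) = -2.082424
s=0.330000, w=-2.082424: f=-0.466618 → w ← -2.082424 + 0.11·(-0.466618) = -2.133752
s=0.440000, w=-2.133752: f=-0.607638 → w ← -2.133752 + 0.11·(-0.607638) = -2.200592
w(0.55) ≈ -2.2006

-2.2006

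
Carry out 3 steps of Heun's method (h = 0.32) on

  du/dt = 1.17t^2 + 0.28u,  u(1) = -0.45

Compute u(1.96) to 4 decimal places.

2.2525

Heun: k1 = f(t_n, u_n); k2 = f(t_n + h, u_n + h·k1); u_{n+1} = u_n + (h/2)·(k1 + k2).
t=1.000000, u=-0.450000:
  k1 = f(1.000000, -0.450000) = 1.044000
  k2 = f(1.320000, -0.115920) = 2.006150
  u ← -0.450000 + (0.32/2)·(1.044000 + 2.006150) = 0.038024
t=1.320000, u=0.038024:
  k1 = f(1.320000, 0.038024) = 2.049255
  k2 = f(1.640000, 0.693786) = 3.341092
  u ← 0.038024 + (0.32/2)·(2.049255 + 3.341092) = 0.900480
t=1.640000, u=0.900480:
  k1 = f(1.640000, 0.900480) = 3.398966
  k2 = f(1.960000, 1.988149) = 5.051354
  u ← 0.900480 + (0.32/2)·(3.398966 + 5.051354) = 2.252531
u(1.96) ≈ 2.2525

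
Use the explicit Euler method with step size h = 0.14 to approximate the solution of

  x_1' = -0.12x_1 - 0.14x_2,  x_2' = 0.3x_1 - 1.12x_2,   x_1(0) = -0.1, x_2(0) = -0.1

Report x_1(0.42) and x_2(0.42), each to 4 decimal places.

-0.0899, -0.0703

Euler on (x_1,x_2): x_1_{n+1} = x_1_n + h·x_1', x_2_{n+1} = x_2_n + h·x_2'.
0.000000: (-0.100000, -0.100000); f=(0.026000, 0.082000) → (-0.096360, -0.088520)
0.140000: (-0.096360, -0.088520); f=(0.023956, 0.070234) → (-0.093006, -0.078687)
0.280000: (-0.093006, -0.078687); f=(0.022177, 0.060228) → (-0.089901, -0.070255)
(x_1(0.42), x_2(0.42)) ≈ (-0.0899, -0.0703)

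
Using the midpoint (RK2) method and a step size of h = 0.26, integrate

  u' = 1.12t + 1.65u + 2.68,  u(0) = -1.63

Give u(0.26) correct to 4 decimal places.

-1.5951

Midpoint: k1 = f(t_n, u_n); k2 = f(t_n + h/2, u_n + (h/2)·k1); u_{n+1} = u_n + h·k2.
t=0.000000, u=-1.630000:
  k1 = f(0.000000, -1.630000) = -0.009500
  k2 = f(0.130000, -1.631235) = 0.134062
  u ← -1.630000 + 0.26·0.134062 = -1.595144
u(0.26) ≈ -1.5951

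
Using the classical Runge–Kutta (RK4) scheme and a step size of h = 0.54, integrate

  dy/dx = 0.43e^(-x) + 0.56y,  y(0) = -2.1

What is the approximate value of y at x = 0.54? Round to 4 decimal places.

RK4: k1 = f(x_n, y_n); k2 = f(x_n + h/2, y_n + (h/2)·k1); k3 = f(x_n + h/2, y_n + (h/2)·k2); k4 = f(x_n + h, y_n + h·k3); y_{n+1} = y_n + (h/6)·(k1 + 2k2 + 2k3 + k4).
x=0.000000, y=-2.100000:
  k1 = f(0.000000, -2.100000) = -0.746000
  k2 = f(0.270000, -2.301420) = -0.960542
  k3 = f(0.270000, -2.359346) = -0.992981
  k4 = f(0.540000, -2.636210) = -1.225696
  y ← -2.100000 + (0.54/6)·(k1 + 2k2 + 2k3 + k4) = -2.629087
y(0.54) ≈ -2.6291

-2.6291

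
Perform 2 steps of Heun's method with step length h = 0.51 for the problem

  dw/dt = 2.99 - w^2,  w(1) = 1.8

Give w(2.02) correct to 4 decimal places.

Heun: k1 = f(t_n, w_n); k2 = f(t_n + h, w_n + h·k1); w_{n+1} = w_n + (h/2)·(k1 + k2).
t=1.000000, w=1.800000:
  k1 = f(1.000000, 1.800000) = -0.250000
  k2 = f(1.510000, 1.672500) = 0.192744
  w ← 1.800000 + (0.51/2)·(-0.250000 + 0.192744) = 1.785400
t=1.510000, w=1.785400:
  k1 = f(1.510000, 1.785400) = -0.197652
  k2 = f(2.020000, 1.684597) = 0.152132
  w ← 1.785400 + (0.51/2)·(-0.197652 + 0.152132) = 1.773792
w(2.02) ≈ 1.7738

1.7738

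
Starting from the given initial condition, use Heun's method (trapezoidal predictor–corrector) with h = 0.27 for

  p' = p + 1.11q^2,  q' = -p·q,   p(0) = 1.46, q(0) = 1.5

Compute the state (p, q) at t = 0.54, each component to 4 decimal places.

3.3787, 0.4609

Heun on (p,q): k1 = f(t_n, state_n); k2 = f(t_n + h, state_n + h·k1); state_{n+1} = state_n + (h/2)·(k1 + k2).
0.000000: (1.460000, 1.500000)
  k1 = (3.957500, -2.190000)
  predictor → (2.528525, 0.908700)
  k2 = (3.445092, -2.297671)
  → (2.459350, 0.894164)
0.270000: (2.459350, 0.894164)
  k1 = (3.346828, -2.199063)
  predictor → (3.362993, 0.300417)
  k2 = (3.463172, -1.010302)
  → (3.378700, 0.460900)
(p(0.54), q(0.54)) ≈ (3.3787, 0.4609)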